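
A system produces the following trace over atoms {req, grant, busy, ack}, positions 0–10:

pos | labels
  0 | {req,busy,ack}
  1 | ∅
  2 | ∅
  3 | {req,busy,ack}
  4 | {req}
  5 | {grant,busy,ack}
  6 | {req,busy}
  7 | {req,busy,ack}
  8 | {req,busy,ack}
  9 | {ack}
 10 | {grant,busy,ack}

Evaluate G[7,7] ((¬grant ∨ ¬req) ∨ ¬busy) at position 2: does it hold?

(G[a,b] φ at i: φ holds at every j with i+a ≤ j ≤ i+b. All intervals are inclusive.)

Check ((¬grant ∨ ¬req) ∨ ¬busy) at every j in [9,9]:
  j=9: true
All positions satisfy it → formula holds.

Yes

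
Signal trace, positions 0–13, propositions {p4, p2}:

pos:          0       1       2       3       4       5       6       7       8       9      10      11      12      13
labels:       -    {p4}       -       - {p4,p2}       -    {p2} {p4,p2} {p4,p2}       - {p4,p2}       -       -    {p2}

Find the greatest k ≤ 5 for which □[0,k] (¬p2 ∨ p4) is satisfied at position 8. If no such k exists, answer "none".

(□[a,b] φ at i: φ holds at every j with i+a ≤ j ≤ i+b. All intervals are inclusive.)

4

(¬p2 ∨ p4) must hold from j=8 onward; find where it first fails.
  j=8: holds
  j=9: holds
  j=10: holds
  j=11: holds
  j=12: holds
  j=13: fails
Holds on [8,12], so largest k = 4.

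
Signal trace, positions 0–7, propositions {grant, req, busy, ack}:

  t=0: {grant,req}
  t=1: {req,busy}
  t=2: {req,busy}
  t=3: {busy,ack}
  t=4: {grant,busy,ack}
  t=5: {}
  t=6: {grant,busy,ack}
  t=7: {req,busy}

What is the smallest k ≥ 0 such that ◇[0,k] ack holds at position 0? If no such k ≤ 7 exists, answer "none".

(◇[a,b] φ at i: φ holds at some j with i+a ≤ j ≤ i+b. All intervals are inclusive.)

Scan j = 0,1,… for ack:
  j=0: fails
  j=1: fails
  j=2: fails
  j=3: holds
First hit at j=3, so smallest k = 3-0 = 3.

3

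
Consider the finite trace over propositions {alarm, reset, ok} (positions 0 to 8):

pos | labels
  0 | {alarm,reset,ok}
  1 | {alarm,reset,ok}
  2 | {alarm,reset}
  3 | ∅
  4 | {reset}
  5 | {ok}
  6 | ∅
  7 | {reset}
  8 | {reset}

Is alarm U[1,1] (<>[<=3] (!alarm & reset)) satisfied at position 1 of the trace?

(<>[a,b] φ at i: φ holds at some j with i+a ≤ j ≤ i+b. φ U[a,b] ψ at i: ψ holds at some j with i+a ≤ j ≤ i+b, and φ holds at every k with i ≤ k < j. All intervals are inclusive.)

Yes

Need some j in [2,2] with <>[<=3] (!alarm & reset), and alarm at every k in [1,j-1].
  j=2: <>[<=3] (!alarm & reset) holds; alarm holds at every k in [1,1] → satisfied.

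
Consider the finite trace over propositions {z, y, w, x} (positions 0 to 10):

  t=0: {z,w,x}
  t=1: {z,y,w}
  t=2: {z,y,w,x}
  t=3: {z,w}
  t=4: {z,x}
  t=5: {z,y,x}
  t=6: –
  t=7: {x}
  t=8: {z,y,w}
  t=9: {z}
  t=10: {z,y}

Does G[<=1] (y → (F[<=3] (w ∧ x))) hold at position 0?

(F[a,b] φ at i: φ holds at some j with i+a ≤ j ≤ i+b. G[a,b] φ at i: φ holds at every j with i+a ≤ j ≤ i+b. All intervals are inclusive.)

Check (y → (F[<=3] (w ∧ x))) at every j in [0,1]:
  j=0: antecedent false → ✓
  j=1: antecedent true; consequent holds (witness at 2) → ✓
All positions satisfy it → formula holds.

Holds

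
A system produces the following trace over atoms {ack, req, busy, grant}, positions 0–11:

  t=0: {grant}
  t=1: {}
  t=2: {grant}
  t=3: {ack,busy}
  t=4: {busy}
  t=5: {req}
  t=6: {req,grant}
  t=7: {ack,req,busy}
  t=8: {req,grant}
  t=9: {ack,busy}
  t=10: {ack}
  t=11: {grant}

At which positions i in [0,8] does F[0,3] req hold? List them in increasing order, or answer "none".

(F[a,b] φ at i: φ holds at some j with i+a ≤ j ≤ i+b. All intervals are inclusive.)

Evaluate at each i in [0,8]:
  i=0: ✗ (none in [0,3])
  i=1: ✗ (none in [1,4])
  i=2: ✓ (witness j=5)
  i=3: ✓ (witness j=5)
  i=4: ✓ (witness j=5)
  i=5: ✓ (witness j=5)
  i=6: ✓ (witness j=6)
  i=7: ✓ (witness j=7)
  i=8: ✓ (witness j=8)

2, 3, 4, 5, 6, 7, 8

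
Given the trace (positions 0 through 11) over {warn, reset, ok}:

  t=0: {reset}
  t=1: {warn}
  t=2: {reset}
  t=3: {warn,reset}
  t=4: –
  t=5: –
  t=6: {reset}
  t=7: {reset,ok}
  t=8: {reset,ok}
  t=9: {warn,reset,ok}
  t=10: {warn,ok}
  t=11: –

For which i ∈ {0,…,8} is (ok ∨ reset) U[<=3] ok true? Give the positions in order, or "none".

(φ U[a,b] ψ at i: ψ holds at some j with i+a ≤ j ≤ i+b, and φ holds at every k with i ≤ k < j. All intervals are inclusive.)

Evaluate at each i in [0,8]:
  i=0: ✗ (no rhs in [0,3])
  i=1: ✗ (no rhs in [1,4])
  i=2: ✗ (no rhs in [2,5])
  i=3: ✗ (no rhs in [3,6])
  i=4: ✗ (lhs fails at k=4 before rhs at j=7)
  i=5: ✗ (lhs fails at k=5 before rhs at j=7)
  i=6: ✓ (rhs at j=7; lhs holds on [6,6])
  i=7: ✓ (rhs at j=7)
  i=8: ✓ (rhs at j=8)

6, 7, 8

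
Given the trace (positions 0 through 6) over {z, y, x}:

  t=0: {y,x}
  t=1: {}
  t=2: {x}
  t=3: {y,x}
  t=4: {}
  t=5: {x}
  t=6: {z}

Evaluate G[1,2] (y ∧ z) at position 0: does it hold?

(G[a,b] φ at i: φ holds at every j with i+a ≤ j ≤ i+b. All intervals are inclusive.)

No

Check (y ∧ z) at every j in [1,2]:
  j=1: false
  j=2: false
Fails at j=1 → formula fails.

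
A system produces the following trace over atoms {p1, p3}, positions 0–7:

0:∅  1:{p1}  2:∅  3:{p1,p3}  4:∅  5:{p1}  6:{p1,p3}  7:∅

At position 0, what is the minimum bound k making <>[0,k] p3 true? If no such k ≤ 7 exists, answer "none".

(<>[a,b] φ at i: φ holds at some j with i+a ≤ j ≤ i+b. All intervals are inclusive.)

Scan j = 0,1,… for p3:
  j=0: fails
  j=1: fails
  j=2: fails
  j=3: holds
First hit at j=3, so smallest k = 3-0 = 3.

3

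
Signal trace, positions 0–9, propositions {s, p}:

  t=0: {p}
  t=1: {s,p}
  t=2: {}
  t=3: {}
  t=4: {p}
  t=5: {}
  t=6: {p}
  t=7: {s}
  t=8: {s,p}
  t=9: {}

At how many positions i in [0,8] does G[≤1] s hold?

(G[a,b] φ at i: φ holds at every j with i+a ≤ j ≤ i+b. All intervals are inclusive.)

1

Evaluate at each i in [0,8]:
  i=0: ✗ (fails at j=0)
  i=1: ✗ (fails at j=2)
  i=2: ✗ (fails at j=2)
  i=3: ✗ (fails at j=3)
  i=4: ✗ (fails at j=4)
  i=5: ✗ (fails at j=5)
  i=6: ✗ (fails at j=6)
  i=7: ✓ (all of [7,8])
  i=8: ✗ (fails at j=9)
Positions where it holds: {7} → 1.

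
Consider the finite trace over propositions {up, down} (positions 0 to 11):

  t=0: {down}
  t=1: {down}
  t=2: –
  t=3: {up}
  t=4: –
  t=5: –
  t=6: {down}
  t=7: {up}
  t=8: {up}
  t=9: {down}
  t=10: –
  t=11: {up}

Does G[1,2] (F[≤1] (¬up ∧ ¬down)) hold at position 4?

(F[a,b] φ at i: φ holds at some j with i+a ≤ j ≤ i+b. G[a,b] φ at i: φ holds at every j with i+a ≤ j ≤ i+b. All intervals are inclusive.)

False

Check F[≤1] (¬up ∧ ¬down) at every j in [5,6]:
  j=5: holds (witness at 5)
  j=6: fails (none in [6,7])
Fails at j=6 → formula fails.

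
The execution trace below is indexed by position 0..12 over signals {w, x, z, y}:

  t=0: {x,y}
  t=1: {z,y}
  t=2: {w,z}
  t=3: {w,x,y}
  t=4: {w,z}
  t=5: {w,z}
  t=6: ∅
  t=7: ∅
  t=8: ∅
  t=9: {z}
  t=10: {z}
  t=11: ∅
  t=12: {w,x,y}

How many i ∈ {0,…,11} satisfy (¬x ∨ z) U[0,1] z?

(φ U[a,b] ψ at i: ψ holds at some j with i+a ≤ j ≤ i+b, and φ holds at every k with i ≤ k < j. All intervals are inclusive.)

7

Evaluate at each i in [0,11]:
  i=0: ✗ (lhs fails at k=0 before rhs at j=1)
  i=1: ✓ (rhs at j=1)
  i=2: ✓ (rhs at j=2)
  i=3: ✗ (lhs fails at k=3 before rhs at j=4)
  i=4: ✓ (rhs at j=4)
  i=5: ✓ (rhs at j=5)
  i=6: ✗ (no rhs in [6,7])
  i=7: ✗ (no rhs in [7,8])
  i=8: ✓ (rhs at j=9; lhs holds on [8,8])
  i=9: ✓ (rhs at j=9)
  i=10: ✓ (rhs at j=10)
  i=11: ✗ (no rhs in [11,12])
Positions where it holds: {1, 2, 4, 5, 8, 9, 10} → 7.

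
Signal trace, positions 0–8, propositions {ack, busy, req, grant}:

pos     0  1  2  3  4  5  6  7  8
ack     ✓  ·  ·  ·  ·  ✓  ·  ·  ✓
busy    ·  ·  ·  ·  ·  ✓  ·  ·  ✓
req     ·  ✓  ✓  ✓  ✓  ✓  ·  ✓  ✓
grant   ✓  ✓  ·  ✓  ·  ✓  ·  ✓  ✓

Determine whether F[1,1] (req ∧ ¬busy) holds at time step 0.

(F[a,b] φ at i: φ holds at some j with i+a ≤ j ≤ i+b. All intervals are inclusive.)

Holds

Check (req ∧ ¬busy) at each j in [1,1]:
  j=1: true
Found at j=1 → formula holds.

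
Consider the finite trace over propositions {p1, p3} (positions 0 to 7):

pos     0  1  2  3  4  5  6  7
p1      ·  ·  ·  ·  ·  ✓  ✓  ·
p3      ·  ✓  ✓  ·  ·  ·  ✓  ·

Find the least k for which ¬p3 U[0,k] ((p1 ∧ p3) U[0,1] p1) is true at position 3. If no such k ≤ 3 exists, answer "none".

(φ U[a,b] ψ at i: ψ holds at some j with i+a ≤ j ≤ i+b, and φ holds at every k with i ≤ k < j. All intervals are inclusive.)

Need earliest j ≥ 3 with ((p1 ∧ p3) U[0,1] p1), and ¬p3 at every k in [3,j-1].
  j=3: rhs fails.
  j=4: rhs fails.
  j=5: rhs holds; lhs holds on [3,4]. k = 2.

2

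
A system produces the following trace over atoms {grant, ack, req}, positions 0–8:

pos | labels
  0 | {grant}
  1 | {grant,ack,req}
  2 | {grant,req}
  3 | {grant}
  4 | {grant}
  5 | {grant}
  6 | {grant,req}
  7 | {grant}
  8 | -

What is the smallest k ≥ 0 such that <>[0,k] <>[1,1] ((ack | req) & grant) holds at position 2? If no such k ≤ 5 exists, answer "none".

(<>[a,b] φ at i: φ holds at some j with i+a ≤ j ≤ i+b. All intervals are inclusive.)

Scan j = 2,3,… for <>[1,1] ((ack | req) & grant):
  j=2: fails
  j=3: fails
  j=4: fails
  j=5: holds
First hit at j=5, so smallest k = 5-2 = 3.

3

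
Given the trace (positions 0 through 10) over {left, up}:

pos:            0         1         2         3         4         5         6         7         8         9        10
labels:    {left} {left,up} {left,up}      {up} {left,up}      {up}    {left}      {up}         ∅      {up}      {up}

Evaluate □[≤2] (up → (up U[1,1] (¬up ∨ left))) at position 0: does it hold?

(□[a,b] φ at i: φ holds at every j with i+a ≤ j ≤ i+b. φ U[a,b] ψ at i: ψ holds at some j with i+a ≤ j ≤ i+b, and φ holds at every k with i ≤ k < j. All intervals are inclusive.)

Check (up → (up U[1,1] (¬up ∨ left))) at every j in [0,2]:
  j=0: antecedent false → ✓
  j=1: antecedent true; consequent holds → ✓
  j=2: antecedent true; consequent fails → ✗
Fails at j=2 → formula fails.

No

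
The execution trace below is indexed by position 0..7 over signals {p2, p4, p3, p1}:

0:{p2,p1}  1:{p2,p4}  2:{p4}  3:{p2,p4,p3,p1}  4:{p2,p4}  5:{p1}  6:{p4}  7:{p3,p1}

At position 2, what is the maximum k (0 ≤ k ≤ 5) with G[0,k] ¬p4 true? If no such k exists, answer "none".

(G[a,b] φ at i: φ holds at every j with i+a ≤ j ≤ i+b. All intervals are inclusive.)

none

¬p4 must hold from j=2 onward; find where it first fails.
  j=2: fails → no k works.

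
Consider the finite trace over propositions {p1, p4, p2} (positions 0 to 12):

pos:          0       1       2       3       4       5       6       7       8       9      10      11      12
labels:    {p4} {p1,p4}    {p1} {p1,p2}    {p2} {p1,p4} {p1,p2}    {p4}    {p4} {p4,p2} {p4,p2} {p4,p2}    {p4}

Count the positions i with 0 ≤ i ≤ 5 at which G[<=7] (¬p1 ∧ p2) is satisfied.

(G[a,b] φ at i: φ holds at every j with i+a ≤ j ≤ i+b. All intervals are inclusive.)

Evaluate at each i in [0,5]:
  i=0: ✗ (fails at j=0)
  i=1: ✗ (fails at j=1)
  i=2: ✗ (fails at j=2)
  i=3: ✗ (fails at j=3)
  i=4: ✗ (fails at j=5)
  i=5: ✗ (fails at j=5)
Positions where it holds: {} → 0.

0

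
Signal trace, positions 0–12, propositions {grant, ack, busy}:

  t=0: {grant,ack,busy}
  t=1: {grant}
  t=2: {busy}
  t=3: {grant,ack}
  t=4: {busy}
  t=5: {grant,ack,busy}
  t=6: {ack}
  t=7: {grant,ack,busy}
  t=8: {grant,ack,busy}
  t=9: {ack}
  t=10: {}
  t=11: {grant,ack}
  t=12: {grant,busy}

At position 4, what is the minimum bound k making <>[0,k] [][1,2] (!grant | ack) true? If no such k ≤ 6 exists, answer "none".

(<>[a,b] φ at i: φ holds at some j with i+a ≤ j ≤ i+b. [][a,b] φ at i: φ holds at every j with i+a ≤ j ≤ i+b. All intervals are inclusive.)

0

Scan j = 4,5,… for [][1,2] (!grant | ack):
  j=4: holds
First hit at j=4, so smallest k = 4-4 = 0.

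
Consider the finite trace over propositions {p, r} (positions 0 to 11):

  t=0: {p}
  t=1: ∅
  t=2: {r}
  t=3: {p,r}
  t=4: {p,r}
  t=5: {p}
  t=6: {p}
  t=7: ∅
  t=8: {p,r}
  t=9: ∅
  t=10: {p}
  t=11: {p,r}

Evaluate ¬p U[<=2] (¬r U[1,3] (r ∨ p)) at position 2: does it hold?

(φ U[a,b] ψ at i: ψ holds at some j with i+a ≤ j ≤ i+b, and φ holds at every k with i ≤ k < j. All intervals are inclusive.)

Need some j in [2,4] with (¬r U[1,3] (r ∨ p)), and ¬p at every k in [2,j-1].
  j=2: (¬r U[1,3] (r ∨ p)) — fails.
  j=3: (¬r U[1,3] (r ∨ p)) — fails.
  j=4: (¬r U[1,3] (r ∨ p)) — fails.
No j in the window works → until fails.

Does not hold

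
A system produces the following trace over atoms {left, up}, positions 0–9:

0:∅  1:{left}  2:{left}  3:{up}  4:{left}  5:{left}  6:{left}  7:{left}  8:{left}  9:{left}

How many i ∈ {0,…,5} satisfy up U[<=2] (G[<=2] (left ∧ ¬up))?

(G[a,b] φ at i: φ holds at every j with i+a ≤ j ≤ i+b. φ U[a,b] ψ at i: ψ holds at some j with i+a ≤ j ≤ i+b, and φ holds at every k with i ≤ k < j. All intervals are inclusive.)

3

Evaluate at each i in [0,5]:
  i=0: ✗ (no rhs in [0,2])
  i=1: ✗ (no rhs in [1,3])
  i=2: ✗ (lhs fails at k=2 before rhs at j=4)
  i=3: ✓ (rhs at j=4; lhs holds on [3,3])
  i=4: ✓ (rhs at j=4)
  i=5: ✓ (rhs at j=5)
Positions where it holds: {3, 4, 5} → 3.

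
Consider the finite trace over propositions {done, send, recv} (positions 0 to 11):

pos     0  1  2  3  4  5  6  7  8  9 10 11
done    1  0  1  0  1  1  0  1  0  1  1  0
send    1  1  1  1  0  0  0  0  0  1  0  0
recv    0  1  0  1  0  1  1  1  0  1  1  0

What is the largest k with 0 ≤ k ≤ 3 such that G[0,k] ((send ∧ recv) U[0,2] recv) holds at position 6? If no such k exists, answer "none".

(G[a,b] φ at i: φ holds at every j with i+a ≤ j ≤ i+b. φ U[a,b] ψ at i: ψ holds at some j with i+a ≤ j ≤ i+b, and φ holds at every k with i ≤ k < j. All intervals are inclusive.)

1

((send ∧ recv) U[0,2] recv) must hold from j=6 onward; find where it first fails.
  j=6: holds
  j=7: holds
  j=8: fails
Holds on [6,7], so largest k = 1.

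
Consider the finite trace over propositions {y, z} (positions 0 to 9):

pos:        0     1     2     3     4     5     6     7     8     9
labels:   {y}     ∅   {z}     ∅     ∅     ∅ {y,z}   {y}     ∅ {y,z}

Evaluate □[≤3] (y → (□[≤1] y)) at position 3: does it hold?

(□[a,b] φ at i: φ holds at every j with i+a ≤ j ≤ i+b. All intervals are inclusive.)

Check (y → (□[≤1] y)) at every j in [3,6]:
  j=3: antecedent false → ✓
  j=4: antecedent false → ✓
  j=5: antecedent false → ✓
  j=6: antecedent true; consequent holds on [6,7] → ✓
All positions satisfy it → formula holds.

Yes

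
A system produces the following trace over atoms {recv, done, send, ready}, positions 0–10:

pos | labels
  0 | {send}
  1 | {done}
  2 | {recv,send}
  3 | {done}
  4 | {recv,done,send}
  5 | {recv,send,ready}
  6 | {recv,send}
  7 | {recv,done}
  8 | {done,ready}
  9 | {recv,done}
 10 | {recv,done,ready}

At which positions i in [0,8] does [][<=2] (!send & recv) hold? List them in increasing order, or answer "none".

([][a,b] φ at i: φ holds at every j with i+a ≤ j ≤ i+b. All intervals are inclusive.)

Evaluate at each i in [0,8]:
  i=0: ✗ (fails at j=0)
  i=1: ✗ (fails at j=1)
  i=2: ✗ (fails at j=2)
  i=3: ✗ (fails at j=3)
  i=4: ✗ (fails at j=4)
  i=5: ✗ (fails at j=5)
  i=6: ✗ (fails at j=6)
  i=7: ✗ (fails at j=8)
  i=8: ✗ (fails at j=8)

none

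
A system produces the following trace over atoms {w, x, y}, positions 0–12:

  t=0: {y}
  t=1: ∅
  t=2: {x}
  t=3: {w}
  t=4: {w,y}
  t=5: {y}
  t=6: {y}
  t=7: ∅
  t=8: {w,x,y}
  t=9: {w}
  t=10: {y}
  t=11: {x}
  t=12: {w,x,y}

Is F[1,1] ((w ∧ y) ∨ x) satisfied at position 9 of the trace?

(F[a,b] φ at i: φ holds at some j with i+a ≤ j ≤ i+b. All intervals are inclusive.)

Check ((w ∧ y) ∨ x) at each j in [10,10]:
  j=10: false
No position in the window satisfies it → formula fails.

No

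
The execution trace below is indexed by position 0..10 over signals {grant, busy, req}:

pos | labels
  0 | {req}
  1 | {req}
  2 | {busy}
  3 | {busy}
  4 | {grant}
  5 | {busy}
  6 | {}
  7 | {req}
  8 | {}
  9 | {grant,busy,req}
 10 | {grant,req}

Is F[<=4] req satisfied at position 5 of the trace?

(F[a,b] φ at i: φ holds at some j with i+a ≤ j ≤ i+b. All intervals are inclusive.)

Check req at each j in [5,9]:
  j=5: false
  j=6: false
  j=7: true
  j=8: false
  j=9: true
Found at j=7 → formula holds.

Holds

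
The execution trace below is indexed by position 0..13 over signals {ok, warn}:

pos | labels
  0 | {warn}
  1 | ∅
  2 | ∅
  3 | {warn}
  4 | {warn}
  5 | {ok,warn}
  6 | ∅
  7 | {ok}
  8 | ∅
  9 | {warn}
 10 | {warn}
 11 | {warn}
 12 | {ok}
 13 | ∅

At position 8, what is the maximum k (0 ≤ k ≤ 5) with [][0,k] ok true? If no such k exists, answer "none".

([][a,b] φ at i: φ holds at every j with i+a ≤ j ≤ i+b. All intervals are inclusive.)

none

ok must hold from j=8 onward; find where it first fails.
  j=8: fails → no k works.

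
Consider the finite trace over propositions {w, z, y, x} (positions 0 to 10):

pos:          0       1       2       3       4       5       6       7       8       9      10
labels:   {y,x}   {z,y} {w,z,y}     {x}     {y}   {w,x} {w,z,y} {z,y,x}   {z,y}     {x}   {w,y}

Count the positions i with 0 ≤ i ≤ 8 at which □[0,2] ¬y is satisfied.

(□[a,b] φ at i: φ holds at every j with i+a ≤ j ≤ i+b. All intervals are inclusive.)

0

Evaluate at each i in [0,8]:
  i=0: ✗ (fails at j=0)
  i=1: ✗ (fails at j=1)
  i=2: ✗ (fails at j=2)
  i=3: ✗ (fails at j=4)
  i=4: ✗ (fails at j=4)
  i=5: ✗ (fails at j=6)
  i=6: ✗ (fails at j=6)
  i=7: ✗ (fails at j=7)
  i=8: ✗ (fails at j=8)
Positions where it holds: {} → 0.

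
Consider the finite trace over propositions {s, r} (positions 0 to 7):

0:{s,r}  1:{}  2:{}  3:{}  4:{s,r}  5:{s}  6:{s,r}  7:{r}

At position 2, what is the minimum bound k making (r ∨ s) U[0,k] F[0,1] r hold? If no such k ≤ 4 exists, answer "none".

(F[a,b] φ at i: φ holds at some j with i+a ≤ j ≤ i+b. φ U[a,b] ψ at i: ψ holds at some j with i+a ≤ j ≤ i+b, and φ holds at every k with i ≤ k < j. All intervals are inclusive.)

Need earliest j ≥ 2 with F[0,1] r, and (r ∨ s) at every k in [2,j-1].
  j=2: rhs fails.
  j=3: rhs holds but lhs fails at k=2.
  j=4: rhs holds but lhs fails at k=2.
  j=5: rhs holds but lhs fails at k=2.
  j=6: rhs holds but lhs fails at k=2.
No witness within the range → none.

none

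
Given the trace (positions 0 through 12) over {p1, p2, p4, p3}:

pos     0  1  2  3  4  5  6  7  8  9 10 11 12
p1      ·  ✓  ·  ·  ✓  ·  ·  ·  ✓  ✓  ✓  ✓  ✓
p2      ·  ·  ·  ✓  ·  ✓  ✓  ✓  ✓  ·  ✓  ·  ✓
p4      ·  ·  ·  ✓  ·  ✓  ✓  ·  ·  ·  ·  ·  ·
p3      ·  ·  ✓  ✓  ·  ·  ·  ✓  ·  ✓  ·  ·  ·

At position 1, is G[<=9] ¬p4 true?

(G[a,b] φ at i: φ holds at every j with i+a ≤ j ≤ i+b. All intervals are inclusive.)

Check ¬p4 at every j in [1,10]:
  j=1: true
  j=2: true
  j=3: false
  j=4: true
  j=5: false
  j=6: false
  j=7: true
  j=8: true
  j=9: true
  j=10: true
Fails at j=3 → formula fails.

No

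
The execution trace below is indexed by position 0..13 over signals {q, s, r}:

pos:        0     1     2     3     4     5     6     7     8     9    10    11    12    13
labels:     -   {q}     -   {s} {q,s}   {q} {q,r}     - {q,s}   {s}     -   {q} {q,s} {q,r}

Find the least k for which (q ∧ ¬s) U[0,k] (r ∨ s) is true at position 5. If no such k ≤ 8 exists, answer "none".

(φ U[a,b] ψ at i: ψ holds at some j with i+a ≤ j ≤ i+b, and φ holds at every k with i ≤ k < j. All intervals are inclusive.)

Need earliest j ≥ 5 with (r ∨ s), and (q ∧ ¬s) at every k in [5,j-1].
  j=5: rhs fails.
  j=6: rhs holds; lhs holds on [5,5]. k = 1.

1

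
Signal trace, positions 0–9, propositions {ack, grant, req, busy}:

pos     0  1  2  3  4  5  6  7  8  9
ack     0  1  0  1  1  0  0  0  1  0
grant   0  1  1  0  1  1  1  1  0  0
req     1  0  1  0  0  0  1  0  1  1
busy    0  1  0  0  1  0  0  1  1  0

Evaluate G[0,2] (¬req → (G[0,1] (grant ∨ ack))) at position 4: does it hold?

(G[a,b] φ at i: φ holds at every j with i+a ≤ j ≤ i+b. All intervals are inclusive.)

Check (¬req → (G[0,1] (grant ∨ ack))) at every j in [4,6]:
  j=4: antecedent true; consequent holds on [4,5] → ✓
  j=5: antecedent true; consequent holds on [5,6] → ✓
  j=6: antecedent false → ✓
All positions satisfy it → formula holds.

Holds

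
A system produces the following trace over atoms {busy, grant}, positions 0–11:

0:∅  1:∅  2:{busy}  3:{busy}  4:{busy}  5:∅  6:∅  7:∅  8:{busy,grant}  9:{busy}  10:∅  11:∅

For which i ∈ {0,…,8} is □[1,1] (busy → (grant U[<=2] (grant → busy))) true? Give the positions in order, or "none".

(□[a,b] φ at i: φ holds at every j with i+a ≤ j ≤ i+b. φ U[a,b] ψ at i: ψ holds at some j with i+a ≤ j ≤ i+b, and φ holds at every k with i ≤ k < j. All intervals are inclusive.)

0, 1, 2, 3, 4, 5, 6, 7, 8

Evaluate at each i in [0,8]:
  i=0: ✓ (all of [1,1])
  i=1: ✓ (all of [2,2])
  i=2: ✓ (all of [3,3])
  i=3: ✓ (all of [4,4])
  i=4: ✓ (all of [5,5])
  i=5: ✓ (all of [6,6])
  i=6: ✓ (all of [7,7])
  i=7: ✓ (all of [8,8])
  i=8: ✓ (all of [9,9])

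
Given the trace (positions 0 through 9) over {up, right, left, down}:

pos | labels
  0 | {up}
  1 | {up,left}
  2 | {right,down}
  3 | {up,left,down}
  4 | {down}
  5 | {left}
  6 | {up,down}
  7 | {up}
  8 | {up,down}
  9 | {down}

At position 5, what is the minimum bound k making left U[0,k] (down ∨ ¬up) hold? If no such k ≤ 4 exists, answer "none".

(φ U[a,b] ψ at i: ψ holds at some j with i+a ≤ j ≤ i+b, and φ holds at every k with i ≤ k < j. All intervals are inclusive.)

Need earliest j ≥ 5 with (down ∨ ¬up), and left at every k in [5,j-1].
  j=5: rhs holds (empty prefix). k = 0.

0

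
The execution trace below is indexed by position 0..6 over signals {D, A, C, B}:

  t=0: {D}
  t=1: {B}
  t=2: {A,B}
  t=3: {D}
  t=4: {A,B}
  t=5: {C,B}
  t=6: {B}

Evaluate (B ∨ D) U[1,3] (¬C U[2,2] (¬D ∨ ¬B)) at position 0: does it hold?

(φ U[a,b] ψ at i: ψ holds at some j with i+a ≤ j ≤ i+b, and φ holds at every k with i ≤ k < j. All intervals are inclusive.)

True

Need some j in [1,3] with (¬C U[2,2] (¬D ∨ ¬B)), and (B ∨ D) at every k in [0,j-1].
  j=1: (¬C U[2,2] (¬D ∨ ¬B)) holds; (B ∨ D) holds at every k in [0,0] → satisfied.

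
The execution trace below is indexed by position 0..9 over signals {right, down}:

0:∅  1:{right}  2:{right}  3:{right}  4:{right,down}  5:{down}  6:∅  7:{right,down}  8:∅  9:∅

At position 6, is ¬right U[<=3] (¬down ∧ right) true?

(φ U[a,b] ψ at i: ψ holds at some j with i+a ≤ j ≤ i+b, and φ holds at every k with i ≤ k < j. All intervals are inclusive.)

Does not hold

Need some j in [6,9] with (¬down ∧ right), and ¬right at every k in [6,j-1].
  j=6: (¬down ∧ right) false.
  j=7: (¬down ∧ right) false.
  j=8: (¬down ∧ right) false.
  j=9: (¬down ∧ right) false.
No j in the window works → until fails.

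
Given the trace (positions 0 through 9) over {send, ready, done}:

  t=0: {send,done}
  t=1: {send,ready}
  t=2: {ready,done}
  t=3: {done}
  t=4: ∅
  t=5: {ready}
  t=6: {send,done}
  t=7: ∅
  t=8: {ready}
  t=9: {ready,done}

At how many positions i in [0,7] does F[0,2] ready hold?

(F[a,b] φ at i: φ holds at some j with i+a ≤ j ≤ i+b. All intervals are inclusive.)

Evaluate at each i in [0,7]:
  i=0: ✓ (witness j=1)
  i=1: ✓ (witness j=1)
  i=2: ✓ (witness j=2)
  i=3: ✓ (witness j=5)
  i=4: ✓ (witness j=5)
  i=5: ✓ (witness j=5)
  i=6: ✓ (witness j=8)
  i=7: ✓ (witness j=8)
Positions where it holds: {0, 1, 2, 3, 4, 5, 6, 7} → 8.

8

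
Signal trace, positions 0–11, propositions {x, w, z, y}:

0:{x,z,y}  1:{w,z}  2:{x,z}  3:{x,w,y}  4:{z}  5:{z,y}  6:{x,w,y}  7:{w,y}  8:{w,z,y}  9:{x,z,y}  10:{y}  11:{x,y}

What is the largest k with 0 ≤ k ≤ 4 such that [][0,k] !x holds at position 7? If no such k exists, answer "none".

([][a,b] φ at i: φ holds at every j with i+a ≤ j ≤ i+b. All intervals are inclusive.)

1

!x must hold from j=7 onward; find where it first fails.
  j=7: holds
  j=8: holds
  j=9: fails
Holds on [7,8], so largest k = 1.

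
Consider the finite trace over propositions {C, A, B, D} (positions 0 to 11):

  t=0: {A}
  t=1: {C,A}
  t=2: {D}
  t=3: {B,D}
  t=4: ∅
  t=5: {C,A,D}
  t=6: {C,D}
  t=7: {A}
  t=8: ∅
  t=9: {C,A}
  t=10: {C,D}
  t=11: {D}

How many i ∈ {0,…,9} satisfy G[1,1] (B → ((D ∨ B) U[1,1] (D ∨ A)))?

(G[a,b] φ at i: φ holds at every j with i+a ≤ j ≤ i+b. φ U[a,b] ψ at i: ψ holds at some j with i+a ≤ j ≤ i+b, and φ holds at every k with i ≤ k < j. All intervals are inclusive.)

Evaluate at each i in [0,9]:
  i=0: ✓ (all of [1,1])
  i=1: ✓ (all of [2,2])
  i=2: ✗ (fails at j=3)
  i=3: ✓ (all of [4,4])
  i=4: ✓ (all of [5,5])
  i=5: ✓ (all of [6,6])
  i=6: ✓ (all of [7,7])
  i=7: ✓ (all of [8,8])
  i=8: ✓ (all of [9,9])
  i=9: ✓ (all of [10,10])
Positions where it holds: {0, 1, 3, 4, 5, 6, 7, 8, 9} → 9.

9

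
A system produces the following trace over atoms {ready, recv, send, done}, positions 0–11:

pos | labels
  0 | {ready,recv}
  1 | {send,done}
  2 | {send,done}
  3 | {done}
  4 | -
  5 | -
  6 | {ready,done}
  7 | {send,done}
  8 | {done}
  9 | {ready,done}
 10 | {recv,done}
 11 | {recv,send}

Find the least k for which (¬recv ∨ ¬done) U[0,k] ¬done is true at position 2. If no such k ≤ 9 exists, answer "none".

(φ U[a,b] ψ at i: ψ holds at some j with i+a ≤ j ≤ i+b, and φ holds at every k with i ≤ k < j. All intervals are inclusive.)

2

Need earliest j ≥ 2 with ¬done, and (¬recv ∨ ¬done) at every k in [2,j-1].
  j=2: rhs fails.
  j=3: rhs fails.
  j=4: rhs holds; lhs holds on [2,3]. k = 2.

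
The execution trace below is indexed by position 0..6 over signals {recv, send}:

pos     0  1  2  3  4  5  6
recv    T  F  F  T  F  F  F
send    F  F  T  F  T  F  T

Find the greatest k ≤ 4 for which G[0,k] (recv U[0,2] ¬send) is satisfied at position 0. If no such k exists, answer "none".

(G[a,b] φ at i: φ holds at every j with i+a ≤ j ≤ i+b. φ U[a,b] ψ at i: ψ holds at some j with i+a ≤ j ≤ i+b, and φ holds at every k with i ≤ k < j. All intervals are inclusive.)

1

(recv U[0,2] ¬send) must hold from j=0 onward; find where it first fails.
  j=0: holds
  j=1: holds
  j=2: fails
Holds on [0,1], so largest k = 1.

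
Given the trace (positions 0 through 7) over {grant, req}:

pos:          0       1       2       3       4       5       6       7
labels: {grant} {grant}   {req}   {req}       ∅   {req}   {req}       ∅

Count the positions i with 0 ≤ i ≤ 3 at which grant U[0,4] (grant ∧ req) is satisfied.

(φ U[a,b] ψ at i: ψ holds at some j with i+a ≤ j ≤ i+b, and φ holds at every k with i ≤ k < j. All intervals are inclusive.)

0

Evaluate at each i in [0,3]:
  i=0: ✗ (no rhs in [0,4])
  i=1: ✗ (no rhs in [1,5])
  i=2: ✗ (no rhs in [2,6])
  i=3: ✗ (no rhs in [3,7])
Positions where it holds: {} → 0.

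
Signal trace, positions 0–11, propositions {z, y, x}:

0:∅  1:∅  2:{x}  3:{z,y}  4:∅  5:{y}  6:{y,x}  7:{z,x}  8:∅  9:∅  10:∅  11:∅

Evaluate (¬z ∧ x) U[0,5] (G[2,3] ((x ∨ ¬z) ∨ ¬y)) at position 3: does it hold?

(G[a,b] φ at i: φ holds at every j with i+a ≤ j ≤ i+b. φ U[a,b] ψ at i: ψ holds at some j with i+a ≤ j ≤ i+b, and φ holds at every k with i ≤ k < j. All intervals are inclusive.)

Need some j in [3,8] with G[2,3] ((x ∨ ¬z) ∨ ¬y), and (¬z ∧ x) at every k in [3,j-1].
  j=3: G[2,3] ((x ∨ ¬z) ∨ ¬y) holds; no prefix to check → satisfied.

Yes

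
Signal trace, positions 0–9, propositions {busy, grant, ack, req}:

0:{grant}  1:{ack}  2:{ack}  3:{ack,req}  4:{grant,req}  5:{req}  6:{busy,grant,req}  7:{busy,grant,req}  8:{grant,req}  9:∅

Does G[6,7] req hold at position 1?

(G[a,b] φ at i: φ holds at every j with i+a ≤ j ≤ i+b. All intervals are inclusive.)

Holds

Check req at every j in [7,8]:
  j=7: true
  j=8: true
All positions satisfy it → formula holds.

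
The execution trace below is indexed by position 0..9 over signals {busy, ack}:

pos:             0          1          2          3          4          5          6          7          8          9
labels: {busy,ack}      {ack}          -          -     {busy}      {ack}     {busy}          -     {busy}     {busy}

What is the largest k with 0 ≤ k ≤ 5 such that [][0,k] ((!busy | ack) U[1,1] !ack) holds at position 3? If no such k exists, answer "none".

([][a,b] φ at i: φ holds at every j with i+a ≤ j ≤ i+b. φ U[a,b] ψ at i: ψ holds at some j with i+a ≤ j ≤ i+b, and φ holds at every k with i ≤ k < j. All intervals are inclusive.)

((!busy | ack) U[1,1] !ack) must hold from j=3 onward; find where it first fails.
  j=3: holds
  j=4: fails
Holds on [3,3], so largest k = 0.

0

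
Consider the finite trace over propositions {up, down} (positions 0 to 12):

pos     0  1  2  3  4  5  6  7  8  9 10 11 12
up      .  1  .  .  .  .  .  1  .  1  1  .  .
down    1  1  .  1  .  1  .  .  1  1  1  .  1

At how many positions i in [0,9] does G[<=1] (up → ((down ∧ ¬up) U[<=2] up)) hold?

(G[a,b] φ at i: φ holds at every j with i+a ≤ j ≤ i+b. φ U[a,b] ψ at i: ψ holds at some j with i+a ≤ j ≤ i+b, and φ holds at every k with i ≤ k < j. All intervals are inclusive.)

10

Evaluate at each i in [0,9]:
  i=0: ✓ (all of [0,1])
  i=1: ✓ (all of [1,2])
  i=2: ✓ (all of [2,3])
  i=3: ✓ (all of [3,4])
  i=4: ✓ (all of [4,5])
  i=5: ✓ (all of [5,6])
  i=6: ✓ (all of [6,7])
  i=7: ✓ (all of [7,8])
  i=8: ✓ (all of [8,9])
  i=9: ✓ (all of [9,10])
Positions where it holds: {0, 1, 2, 3, 4, 5, 6, 7, 8, 9} → 10.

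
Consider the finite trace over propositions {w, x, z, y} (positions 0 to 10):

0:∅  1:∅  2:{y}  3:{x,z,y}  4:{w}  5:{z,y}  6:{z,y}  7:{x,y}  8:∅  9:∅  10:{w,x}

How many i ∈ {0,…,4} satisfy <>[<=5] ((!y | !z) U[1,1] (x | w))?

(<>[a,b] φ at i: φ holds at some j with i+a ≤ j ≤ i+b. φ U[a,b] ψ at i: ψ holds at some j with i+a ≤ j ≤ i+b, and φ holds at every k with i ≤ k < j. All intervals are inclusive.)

4

Evaluate at each i in [0,4]:
  i=0: ✓ (witness j=2)
  i=1: ✓ (witness j=2)
  i=2: ✓ (witness j=2)
  i=3: ✗ (none in [3,8])
  i=4: ✓ (witness j=9)
Positions where it holds: {0, 1, 2, 4} → 4.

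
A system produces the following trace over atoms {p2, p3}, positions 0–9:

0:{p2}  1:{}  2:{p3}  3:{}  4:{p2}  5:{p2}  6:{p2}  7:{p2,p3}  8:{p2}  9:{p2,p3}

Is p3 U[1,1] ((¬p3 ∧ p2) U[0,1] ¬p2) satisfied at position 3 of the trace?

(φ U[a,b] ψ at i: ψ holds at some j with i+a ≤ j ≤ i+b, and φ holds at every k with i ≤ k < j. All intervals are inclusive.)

Need some j in [4,4] with ((¬p3 ∧ p2) U[0,1] ¬p2), and p3 at every k in [3,j-1].
  j=4: ((¬p3 ∧ p2) U[0,1] ¬p2) — fails.
No j in the window works → until fails.

No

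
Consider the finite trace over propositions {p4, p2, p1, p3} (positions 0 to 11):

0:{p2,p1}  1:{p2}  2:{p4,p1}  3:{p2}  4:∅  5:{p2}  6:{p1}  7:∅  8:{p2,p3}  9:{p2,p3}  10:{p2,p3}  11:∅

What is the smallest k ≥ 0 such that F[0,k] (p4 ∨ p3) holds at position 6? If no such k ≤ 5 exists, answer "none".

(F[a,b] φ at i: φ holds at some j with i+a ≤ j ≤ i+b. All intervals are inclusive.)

2

Scan j = 6,7,… for (p4 ∨ p3):
  j=6: fails
  j=7: fails
  j=8: holds
First hit at j=8, so smallest k = 8-6 = 2.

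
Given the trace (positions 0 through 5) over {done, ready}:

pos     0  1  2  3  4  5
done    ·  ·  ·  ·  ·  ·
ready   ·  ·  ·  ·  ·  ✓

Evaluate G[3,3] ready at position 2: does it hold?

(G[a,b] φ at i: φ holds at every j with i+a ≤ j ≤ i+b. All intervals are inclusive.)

True

Check ready at every j in [5,5]:
  j=5: true
All positions satisfy it → formula holds.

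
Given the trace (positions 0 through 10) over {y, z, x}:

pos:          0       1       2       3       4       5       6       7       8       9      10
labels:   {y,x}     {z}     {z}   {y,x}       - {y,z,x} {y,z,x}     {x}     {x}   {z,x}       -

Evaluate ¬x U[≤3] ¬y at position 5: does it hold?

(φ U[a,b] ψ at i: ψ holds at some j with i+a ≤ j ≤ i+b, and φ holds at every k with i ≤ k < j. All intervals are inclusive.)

Does not hold

Need some j in [5,8] with ¬y, and ¬x at every k in [5,j-1].
  j=5: ¬y false.
  j=6: ¬y false.
  j=7: ¬y holds, but ¬x fails at k=5 → not this j.
  j=8: ¬y holds, but ¬x fails at k=5 → not this j.
No j in the window works → until fails.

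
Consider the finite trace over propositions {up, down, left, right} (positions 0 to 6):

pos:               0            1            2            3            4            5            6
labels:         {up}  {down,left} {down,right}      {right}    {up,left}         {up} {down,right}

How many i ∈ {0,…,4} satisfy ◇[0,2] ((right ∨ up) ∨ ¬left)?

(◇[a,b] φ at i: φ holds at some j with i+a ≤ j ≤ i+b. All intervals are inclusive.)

5

Evaluate at each i in [0,4]:
  i=0: ✓ (witness j=0)
  i=1: ✓ (witness j=2)
  i=2: ✓ (witness j=2)
  i=3: ✓ (witness j=3)
  i=4: ✓ (witness j=4)
Positions where it holds: {0, 1, 2, 3, 4} → 5.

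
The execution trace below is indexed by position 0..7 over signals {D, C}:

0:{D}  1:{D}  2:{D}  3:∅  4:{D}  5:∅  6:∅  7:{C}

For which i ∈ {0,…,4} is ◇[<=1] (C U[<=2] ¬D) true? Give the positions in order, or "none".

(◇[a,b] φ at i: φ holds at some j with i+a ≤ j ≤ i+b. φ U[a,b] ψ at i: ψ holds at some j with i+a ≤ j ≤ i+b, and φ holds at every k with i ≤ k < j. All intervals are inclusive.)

Evaluate at each i in [0,4]:
  i=0: ✗ (none in [0,1])
  i=1: ✗ (none in [1,2])
  i=2: ✓ (witness j=3)
  i=3: ✓ (witness j=3)
  i=4: ✓ (witness j=5)

2, 3, 4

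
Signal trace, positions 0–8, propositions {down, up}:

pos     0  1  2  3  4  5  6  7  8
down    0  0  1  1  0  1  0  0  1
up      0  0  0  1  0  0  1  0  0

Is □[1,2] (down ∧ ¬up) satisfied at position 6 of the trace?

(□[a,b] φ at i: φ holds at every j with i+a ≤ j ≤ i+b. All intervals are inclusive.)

Check (down ∧ ¬up) at every j in [7,8]:
  j=7: false
  j=8: true
Fails at j=7 → formula fails.

Does not hold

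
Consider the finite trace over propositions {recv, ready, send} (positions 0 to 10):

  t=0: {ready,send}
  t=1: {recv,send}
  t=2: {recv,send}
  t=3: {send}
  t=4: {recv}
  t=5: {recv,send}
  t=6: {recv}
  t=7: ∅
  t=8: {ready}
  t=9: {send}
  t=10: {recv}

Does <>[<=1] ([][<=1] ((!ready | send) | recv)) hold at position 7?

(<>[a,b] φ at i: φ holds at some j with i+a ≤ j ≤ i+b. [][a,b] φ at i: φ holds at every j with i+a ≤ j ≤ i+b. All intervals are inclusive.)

Check [][<=1] ((!ready | send) | recv) at each j in [7,8]:
  j=7: fails at 8
  j=8: fails at 8
No position in the window satisfies it → formula fails.

Does not hold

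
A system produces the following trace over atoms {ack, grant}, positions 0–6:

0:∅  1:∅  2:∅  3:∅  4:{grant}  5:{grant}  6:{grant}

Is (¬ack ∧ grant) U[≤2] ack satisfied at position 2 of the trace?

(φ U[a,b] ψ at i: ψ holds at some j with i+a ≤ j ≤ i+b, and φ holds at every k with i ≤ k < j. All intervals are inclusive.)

Need some j in [2,4] with ack, and (¬ack ∧ grant) at every k in [2,j-1].
  j=2: ack false.
  j=3: ack false.
  j=4: ack false.
No j in the window works → until fails.

No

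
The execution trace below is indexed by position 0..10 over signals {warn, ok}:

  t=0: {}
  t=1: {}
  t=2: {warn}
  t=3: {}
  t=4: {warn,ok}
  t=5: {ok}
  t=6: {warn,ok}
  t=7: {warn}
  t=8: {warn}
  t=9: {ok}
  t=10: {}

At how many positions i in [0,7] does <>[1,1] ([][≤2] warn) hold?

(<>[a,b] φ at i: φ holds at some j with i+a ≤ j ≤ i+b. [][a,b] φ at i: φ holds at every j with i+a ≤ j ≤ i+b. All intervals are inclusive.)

Evaluate at each i in [0,7]:
  i=0: ✗ (none in [1,1])
  i=1: ✗ (none in [2,2])
  i=2: ✗ (none in [3,3])
  i=3: ✗ (none in [4,4])
  i=4: ✗ (none in [5,5])
  i=5: ✓ (witness j=6)
  i=6: ✗ (none in [7,7])
  i=7: ✗ (none in [8,8])
Positions where it holds: {5} → 1.

1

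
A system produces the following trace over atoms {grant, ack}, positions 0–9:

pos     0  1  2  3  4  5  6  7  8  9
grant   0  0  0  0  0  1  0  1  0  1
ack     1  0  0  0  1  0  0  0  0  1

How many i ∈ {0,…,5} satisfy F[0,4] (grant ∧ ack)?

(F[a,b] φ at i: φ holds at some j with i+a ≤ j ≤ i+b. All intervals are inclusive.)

Evaluate at each i in [0,5]:
  i=0: ✗ (none in [0,4])
  i=1: ✗ (none in [1,5])
  i=2: ✗ (none in [2,6])
  i=3: ✗ (none in [3,7])
  i=4: ✗ (none in [4,8])
  i=5: ✓ (witness j=9)
Positions where it holds: {5} → 1.

1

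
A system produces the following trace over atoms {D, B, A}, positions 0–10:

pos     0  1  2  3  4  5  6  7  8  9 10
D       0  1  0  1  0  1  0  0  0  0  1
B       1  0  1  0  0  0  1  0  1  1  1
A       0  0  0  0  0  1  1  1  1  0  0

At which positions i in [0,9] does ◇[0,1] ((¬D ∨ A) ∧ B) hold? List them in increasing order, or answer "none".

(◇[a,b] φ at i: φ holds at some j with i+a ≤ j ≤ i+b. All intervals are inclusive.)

0, 1, 2, 5, 6, 7, 8, 9

Evaluate at each i in [0,9]:
  i=0: ✓ (witness j=0)
  i=1: ✓ (witness j=2)
  i=2: ✓ (witness j=2)
  i=3: ✗ (none in [3,4])
  i=4: ✗ (none in [4,5])
  i=5: ✓ (witness j=6)
  i=6: ✓ (witness j=6)
  i=7: ✓ (witness j=8)
  i=8: ✓ (witness j=8)
  i=9: ✓ (witness j=9)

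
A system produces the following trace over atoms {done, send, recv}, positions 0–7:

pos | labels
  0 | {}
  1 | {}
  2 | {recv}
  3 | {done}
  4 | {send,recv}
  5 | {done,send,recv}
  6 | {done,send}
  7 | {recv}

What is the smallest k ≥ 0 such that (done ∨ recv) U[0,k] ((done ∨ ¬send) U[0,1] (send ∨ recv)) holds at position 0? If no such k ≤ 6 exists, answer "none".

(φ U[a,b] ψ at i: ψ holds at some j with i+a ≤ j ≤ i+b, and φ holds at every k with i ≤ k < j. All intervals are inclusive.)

none

Need earliest j ≥ 0 with ((done ∨ ¬send) U[0,1] (send ∨ recv)), and (done ∨ recv) at every k in [0,j-1].
  j=0: rhs fails.
  j=1: rhs holds but lhs fails at k=0.
  j=2: rhs holds but lhs fails at k=0.
  j=3: rhs holds but lhs fails at k=0.
  j=4: rhs holds but lhs fails at k=0.
  j=5: rhs holds but lhs fails at k=0.
  j=6: rhs holds but lhs fails at k=0.
No witness within the range → none.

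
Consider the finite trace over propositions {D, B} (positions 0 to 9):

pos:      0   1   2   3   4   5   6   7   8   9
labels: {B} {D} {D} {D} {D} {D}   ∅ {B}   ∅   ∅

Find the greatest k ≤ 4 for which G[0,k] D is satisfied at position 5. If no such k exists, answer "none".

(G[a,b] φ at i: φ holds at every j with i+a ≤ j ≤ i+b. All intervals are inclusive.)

D must hold from j=5 onward; find where it first fails.
  j=5: holds
  j=6: fails
Holds on [5,5], so largest k = 0.

0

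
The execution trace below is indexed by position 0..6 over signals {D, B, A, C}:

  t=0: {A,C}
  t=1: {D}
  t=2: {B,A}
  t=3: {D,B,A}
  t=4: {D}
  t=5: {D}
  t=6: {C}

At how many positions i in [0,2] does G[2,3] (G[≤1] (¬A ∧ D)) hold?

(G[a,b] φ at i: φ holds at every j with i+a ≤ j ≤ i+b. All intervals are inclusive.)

Evaluate at each i in [0,2]:
  i=0: ✗ (fails at j=2)
  i=1: ✗ (fails at j=3)
  i=2: ✗ (fails at j=5)
Positions where it holds: {} → 0.

0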